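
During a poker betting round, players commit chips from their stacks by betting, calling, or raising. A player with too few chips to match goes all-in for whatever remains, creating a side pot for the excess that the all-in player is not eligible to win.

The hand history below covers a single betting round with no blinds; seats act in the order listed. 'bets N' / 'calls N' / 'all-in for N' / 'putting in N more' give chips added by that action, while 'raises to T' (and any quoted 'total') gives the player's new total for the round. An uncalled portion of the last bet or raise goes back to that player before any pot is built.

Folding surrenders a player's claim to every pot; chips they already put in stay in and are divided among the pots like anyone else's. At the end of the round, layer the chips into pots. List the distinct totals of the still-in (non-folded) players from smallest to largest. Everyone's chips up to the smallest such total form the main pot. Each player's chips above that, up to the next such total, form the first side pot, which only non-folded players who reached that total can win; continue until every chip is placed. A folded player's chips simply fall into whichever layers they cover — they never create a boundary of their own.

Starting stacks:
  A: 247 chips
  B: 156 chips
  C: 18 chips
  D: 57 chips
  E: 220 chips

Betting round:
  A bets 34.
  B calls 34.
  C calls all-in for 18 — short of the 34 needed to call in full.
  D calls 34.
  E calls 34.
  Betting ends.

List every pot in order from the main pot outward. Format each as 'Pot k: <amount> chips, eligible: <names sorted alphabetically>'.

Pot 1: 90 chips, eligible: A, B, C, D, E
Pot 2: 64 chips, eligible: A, B, D, E

Derivation:
Contributions: A=34, B=34, C=18, D=34, E=34
Pot levels (distinct totals of non-folded players): 18, 34
Layer 1-18: 18 each from A, B, C, D, E = 18*5 = 90 chips; eligible A, B, C, D, E
Layer 19-34: 16 each from A, B, D, E = 16*4 = 64 chips; eligible A, B, D, E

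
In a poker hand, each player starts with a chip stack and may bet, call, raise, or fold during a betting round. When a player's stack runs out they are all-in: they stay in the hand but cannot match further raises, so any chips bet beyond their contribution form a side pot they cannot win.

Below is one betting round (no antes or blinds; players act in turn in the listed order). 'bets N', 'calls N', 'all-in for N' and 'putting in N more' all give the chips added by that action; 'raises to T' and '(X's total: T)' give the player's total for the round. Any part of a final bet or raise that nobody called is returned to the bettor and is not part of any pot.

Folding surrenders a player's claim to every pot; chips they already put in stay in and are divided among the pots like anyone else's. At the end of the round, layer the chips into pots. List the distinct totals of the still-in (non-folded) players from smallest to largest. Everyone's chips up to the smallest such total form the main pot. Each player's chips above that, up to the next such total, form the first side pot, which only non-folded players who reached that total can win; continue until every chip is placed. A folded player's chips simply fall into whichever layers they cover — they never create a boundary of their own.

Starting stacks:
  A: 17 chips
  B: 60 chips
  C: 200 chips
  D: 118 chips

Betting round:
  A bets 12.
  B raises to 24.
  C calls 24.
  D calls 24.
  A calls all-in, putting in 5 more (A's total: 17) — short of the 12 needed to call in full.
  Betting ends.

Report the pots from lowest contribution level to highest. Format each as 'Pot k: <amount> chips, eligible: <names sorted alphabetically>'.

Pot 1: 68 chips, eligible: A, B, C, D
Pot 2: 21 chips, eligible: B, C, D

Derivation:
Contributions: A=17, B=24, C=24, D=24
Pot levels (distinct totals of non-folded players): 17, 24
Layer 1-17: 17 each from A, B, C, D = 17*4 = 68 chips; eligible A, B, C, D
Layer 18-24: 7 each from B, C, D = 7*3 = 21 chips; eligible B, C, D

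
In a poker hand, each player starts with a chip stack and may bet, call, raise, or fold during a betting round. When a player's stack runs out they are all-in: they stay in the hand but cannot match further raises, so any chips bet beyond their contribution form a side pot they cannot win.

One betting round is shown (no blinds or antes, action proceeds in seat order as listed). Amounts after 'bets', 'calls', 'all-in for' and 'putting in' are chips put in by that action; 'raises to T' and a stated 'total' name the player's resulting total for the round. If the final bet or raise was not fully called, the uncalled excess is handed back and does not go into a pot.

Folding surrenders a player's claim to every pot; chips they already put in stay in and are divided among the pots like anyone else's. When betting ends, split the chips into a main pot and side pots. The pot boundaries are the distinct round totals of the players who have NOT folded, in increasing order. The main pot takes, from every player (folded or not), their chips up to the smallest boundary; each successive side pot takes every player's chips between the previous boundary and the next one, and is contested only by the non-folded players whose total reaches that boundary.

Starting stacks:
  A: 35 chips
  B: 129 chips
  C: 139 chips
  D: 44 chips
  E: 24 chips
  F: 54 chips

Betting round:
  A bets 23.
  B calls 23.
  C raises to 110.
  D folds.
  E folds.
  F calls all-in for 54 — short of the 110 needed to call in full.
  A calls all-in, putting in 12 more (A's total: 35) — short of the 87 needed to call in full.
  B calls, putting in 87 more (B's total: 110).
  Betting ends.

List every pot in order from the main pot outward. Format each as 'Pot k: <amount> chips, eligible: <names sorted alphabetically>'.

Contributions: A=35, B=110, C=110, F=54
Folded: D, E
Pot levels (distinct totals of non-folded players): 35, 54, 110
Layer 1-35: 35 each from A, B, C, F = 35*4 = 140 chips; eligible A, B, C, F
Layer 36-54: 19 each from B, C, F = 19*3 = 57 chips; eligible B, C, F
Layer 55-110: 56 each from B, C = 56*2 = 112 chips; eligible B, C

Pot 1: 140 chips, eligible: A, B, C, F
Pot 2: 57 chips, eligible: B, C, F
Pot 3: 112 chips, eligible: B, C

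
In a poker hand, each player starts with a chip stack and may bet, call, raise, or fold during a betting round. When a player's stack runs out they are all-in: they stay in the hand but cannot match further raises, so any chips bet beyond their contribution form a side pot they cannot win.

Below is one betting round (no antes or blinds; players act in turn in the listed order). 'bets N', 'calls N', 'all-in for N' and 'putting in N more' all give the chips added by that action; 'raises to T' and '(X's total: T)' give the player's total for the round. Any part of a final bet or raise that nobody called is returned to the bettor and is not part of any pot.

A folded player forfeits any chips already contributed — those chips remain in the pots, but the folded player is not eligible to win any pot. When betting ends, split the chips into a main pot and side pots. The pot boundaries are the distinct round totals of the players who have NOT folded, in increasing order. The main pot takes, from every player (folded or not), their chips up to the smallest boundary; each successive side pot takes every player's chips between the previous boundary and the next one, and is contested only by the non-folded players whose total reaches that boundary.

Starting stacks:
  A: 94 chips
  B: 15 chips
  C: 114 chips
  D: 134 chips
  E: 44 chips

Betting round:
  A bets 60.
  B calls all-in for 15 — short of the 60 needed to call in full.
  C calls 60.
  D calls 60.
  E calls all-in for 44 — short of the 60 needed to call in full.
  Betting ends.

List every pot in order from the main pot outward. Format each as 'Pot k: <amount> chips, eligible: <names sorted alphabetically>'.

Contributions: A=60, B=15, C=60, D=60, E=44
Pot levels (distinct totals of non-folded players): 15, 44, 60
Layer 1-15: 15 each from A, B, C, D, E = 15*5 = 75 chips; eligible A, B, C, D, E
Layer 16-44: 29 each from A, C, D, E = 29*4 = 116 chips; eligible A, C, D, E
Layer 45-60: 16 each from A, C, D = 16*3 = 48 chips; eligible A, C, D

Pot 1: 75 chips, eligible: A, B, C, D, E
Pot 2: 116 chips, eligible: A, C, D, E
Pot 3: 48 chips, eligible: A, C, D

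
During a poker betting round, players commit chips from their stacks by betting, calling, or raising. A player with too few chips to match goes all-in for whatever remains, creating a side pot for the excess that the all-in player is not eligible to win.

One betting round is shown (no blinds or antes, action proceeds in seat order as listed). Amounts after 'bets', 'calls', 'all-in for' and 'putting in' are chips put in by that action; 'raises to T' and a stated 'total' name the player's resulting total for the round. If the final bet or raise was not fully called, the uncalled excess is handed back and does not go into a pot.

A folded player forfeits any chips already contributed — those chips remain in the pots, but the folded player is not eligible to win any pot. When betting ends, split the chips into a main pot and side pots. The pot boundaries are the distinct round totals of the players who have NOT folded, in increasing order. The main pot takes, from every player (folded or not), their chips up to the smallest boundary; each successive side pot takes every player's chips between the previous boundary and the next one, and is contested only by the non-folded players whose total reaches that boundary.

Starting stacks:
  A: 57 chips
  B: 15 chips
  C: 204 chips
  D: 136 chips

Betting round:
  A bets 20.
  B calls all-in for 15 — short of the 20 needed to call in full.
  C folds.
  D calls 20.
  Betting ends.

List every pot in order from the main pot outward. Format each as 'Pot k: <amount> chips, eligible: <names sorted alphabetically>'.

Contributions: A=20, B=15, D=20
Folded: C
Pot levels (distinct totals of non-folded players): 15, 20
Layer 1-15: 15 each from A, B, D = 15*3 = 45 chips; eligible A, B, D
Layer 16-20: 5 each from A, D = 5*2 = 10 chips; eligible A, D

Pot 1: 45 chips, eligible: A, B, D
Pot 2: 10 chips, eligible: A, D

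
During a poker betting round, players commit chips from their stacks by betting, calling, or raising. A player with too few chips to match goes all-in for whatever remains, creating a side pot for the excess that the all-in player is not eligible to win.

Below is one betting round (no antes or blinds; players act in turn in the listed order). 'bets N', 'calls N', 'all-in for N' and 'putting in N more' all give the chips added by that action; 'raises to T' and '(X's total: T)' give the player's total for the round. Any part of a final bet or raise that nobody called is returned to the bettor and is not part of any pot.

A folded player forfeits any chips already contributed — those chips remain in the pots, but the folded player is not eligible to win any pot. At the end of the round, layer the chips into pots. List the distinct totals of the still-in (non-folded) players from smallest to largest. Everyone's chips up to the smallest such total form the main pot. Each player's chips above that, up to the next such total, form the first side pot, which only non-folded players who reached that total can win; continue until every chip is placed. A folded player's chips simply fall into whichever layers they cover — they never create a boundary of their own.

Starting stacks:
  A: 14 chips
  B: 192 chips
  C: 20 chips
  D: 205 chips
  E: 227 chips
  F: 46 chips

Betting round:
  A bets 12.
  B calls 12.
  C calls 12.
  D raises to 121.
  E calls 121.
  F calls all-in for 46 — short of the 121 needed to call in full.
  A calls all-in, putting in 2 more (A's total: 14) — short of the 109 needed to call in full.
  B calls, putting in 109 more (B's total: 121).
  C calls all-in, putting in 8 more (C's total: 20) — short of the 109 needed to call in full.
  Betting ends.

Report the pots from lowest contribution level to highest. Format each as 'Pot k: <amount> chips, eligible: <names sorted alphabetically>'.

Pot 1: 84 chips, eligible: A, B, C, D, E, F
Pot 2: 30 chips, eligible: B, C, D, E, F
Pot 3: 104 chips, eligible: B, D, E, F
Pot 4: 225 chips, eligible: B, D, E

Derivation:
Contributions: A=14, B=121, C=20, D=121, E=121, F=46
Pot levels (distinct totals of non-folded players): 14, 20, 46, 121
Layer 1-14: 14 each from A, B, C, D, E, F = 14*6 = 84 chips; eligible A, B, C, D, E, F
Layer 15-20: 6 each from B, C, D, E, F = 6*5 = 30 chips; eligible B, C, D, E, F
Layer 21-46: 26 each from B, D, E, F = 26*4 = 104 chips; eligible B, D, E, F
Layer 47-121: 75 each from B, D, E = 75*3 = 225 chips; eligible B, D, E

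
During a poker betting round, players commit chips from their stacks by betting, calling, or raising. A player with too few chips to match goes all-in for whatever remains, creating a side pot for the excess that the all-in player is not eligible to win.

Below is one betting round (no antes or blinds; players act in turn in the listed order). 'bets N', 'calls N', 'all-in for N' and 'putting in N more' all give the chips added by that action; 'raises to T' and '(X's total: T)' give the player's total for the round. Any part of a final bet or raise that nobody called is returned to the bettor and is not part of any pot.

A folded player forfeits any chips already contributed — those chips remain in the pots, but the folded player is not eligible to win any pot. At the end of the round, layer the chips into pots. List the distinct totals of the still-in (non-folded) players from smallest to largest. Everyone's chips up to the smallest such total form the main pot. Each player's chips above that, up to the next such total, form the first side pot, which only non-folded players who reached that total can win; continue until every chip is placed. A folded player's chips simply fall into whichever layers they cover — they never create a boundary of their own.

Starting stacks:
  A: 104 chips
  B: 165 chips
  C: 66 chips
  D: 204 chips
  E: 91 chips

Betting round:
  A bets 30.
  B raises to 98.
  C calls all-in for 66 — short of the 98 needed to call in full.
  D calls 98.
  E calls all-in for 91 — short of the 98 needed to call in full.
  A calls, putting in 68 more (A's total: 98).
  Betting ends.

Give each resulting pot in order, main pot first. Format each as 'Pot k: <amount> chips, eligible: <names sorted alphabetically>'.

Pot 1: 330 chips, eligible: A, B, C, D, E
Pot 2: 100 chips, eligible: A, B, D, E
Pot 3: 21 chips, eligible: A, B, D

Derivation:
Contributions: A=98, B=98, C=66, D=98, E=91
Pot levels (distinct totals of non-folded players): 66, 91, 98
Layer 1-66: 66 each from A, B, C, D, E = 66*5 = 330 chips; eligible A, B, C, D, E
Layer 67-91: 25 each from A, B, D, E = 25*4 = 100 chips; eligible A, B, D, E
Layer 92-98: 7 each from A, B, D = 7*3 = 21 chips; eligible A, B, D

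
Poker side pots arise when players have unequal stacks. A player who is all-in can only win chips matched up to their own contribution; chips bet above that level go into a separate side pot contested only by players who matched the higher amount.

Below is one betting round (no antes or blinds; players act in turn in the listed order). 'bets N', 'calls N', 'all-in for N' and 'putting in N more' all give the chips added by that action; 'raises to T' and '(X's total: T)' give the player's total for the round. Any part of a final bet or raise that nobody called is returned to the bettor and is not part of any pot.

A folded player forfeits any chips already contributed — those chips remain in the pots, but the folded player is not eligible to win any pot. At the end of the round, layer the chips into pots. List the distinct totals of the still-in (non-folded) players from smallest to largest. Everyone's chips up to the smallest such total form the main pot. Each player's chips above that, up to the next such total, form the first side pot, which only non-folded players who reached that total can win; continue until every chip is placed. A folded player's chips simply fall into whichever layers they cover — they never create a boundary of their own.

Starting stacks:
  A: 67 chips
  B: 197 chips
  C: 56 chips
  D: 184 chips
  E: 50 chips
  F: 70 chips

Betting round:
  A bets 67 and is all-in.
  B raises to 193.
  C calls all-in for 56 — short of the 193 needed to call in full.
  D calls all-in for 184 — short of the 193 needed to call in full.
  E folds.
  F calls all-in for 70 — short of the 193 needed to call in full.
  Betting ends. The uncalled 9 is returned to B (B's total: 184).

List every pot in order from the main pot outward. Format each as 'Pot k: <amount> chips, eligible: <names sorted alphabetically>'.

Pot 1: 280 chips, eligible: A, B, C, D, F
Pot 2: 44 chips, eligible: A, B, D, F
Pot 3: 9 chips, eligible: B, D, F
Pot 4: 228 chips, eligible: B, D

Derivation:
Contributions (after 9 returned to B): A=67, B=184, C=56, D=184, F=70
Folded: E
Pot levels (distinct totals of non-folded players): 56, 67, 70, 184
Layer 1-56: 56 each from A, B, C, D, F = 56*5 = 280 chips; eligible A, B, C, D, F
Layer 57-67: 11 each from A, B, D, F = 11*4 = 44 chips; eligible A, B, D, F
Layer 68-70: 3 each from B, D, F = 3*3 = 9 chips; eligible B, D, F
Layer 71-184: 114 each from B, D = 114*2 = 228 chips; eligible B, D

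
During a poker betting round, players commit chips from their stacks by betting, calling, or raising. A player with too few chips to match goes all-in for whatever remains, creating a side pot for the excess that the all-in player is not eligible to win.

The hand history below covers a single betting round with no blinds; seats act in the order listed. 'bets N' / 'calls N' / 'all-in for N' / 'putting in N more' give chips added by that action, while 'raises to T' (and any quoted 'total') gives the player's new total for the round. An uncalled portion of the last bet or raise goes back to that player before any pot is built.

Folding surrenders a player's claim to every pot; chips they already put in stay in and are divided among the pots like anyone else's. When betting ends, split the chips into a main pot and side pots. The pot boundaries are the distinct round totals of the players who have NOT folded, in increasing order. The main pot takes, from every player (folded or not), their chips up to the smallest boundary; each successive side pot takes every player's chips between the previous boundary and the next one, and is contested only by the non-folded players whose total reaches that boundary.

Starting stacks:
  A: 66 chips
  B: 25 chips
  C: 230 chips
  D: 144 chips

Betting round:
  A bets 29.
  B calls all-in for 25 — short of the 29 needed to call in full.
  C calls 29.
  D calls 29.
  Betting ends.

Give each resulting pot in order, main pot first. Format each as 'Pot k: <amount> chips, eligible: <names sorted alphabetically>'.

Pot 1: 100 chips, eligible: A, B, C, D
Pot 2: 12 chips, eligible: A, C, D

Derivation:
Contributions: A=29, B=25, C=29, D=29
Pot levels (distinct totals of non-folded players): 25, 29
Layer 1-25: 25 each from A, B, C, D = 25*4 = 100 chips; eligible A, B, C, D
Layer 26-29: 4 each from A, C, D = 4*3 = 12 chips; eligible A, C, D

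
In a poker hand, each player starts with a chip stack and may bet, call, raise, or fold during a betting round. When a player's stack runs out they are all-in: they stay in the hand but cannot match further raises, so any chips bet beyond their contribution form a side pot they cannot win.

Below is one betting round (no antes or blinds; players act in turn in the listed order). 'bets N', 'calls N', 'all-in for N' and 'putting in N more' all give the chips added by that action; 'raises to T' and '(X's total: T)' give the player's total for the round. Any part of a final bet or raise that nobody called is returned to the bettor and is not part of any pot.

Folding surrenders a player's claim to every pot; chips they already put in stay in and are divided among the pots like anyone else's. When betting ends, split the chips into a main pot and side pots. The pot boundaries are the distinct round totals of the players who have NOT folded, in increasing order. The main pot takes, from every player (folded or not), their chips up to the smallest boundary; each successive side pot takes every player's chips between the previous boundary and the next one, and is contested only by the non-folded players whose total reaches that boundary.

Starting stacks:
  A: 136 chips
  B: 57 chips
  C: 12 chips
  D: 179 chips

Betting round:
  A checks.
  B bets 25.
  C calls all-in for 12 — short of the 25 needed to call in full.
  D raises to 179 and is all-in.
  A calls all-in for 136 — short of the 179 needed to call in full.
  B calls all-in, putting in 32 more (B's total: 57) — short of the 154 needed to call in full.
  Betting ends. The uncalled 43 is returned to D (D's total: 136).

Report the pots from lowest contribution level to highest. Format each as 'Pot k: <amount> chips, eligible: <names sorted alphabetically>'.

Pot 1: 48 chips, eligible: A, B, C, D
Pot 2: 135 chips, eligible: A, B, D
Pot 3: 158 chips, eligible: A, D

Derivation:
Contributions (after 43 returned to D): A=136, B=57, C=12, D=136
Pot levels (distinct totals of non-folded players): 12, 57, 136
Layer 1-12: 12 each from A, B, C, D = 12*4 = 48 chips; eligible A, B, C, D
Layer 13-57: 45 each from A, B, D = 45*3 = 135 chips; eligible A, B, D
Layer 58-136: 79 each from A, D = 79*2 = 158 chips; eligible A, D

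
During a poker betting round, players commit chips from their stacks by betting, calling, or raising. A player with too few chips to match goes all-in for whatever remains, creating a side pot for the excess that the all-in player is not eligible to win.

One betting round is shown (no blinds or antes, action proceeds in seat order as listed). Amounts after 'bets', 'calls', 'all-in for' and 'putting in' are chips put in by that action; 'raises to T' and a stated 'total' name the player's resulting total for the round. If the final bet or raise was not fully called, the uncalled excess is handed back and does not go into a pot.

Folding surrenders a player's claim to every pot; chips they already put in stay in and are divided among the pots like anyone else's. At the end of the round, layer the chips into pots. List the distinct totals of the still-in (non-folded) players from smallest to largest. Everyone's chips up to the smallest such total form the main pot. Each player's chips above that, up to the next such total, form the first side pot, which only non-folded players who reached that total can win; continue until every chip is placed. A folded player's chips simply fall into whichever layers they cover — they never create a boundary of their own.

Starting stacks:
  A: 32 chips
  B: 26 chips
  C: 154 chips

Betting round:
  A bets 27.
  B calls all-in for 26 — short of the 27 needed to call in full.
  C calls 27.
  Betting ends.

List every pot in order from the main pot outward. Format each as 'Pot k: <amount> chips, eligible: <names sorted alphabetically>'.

Contributions: A=27, B=26, C=27
Pot levels (distinct totals of non-folded players): 26, 27
Layer 1-26: 26 each from A, B, C = 26*3 = 78 chips; eligible A, B, C
Layer 27-27: 1 each from A, C = 1*2 = 2 chips; eligible A, C

Pot 1: 78 chips, eligible: A, B, C
Pot 2: 2 chips, eligible: A, C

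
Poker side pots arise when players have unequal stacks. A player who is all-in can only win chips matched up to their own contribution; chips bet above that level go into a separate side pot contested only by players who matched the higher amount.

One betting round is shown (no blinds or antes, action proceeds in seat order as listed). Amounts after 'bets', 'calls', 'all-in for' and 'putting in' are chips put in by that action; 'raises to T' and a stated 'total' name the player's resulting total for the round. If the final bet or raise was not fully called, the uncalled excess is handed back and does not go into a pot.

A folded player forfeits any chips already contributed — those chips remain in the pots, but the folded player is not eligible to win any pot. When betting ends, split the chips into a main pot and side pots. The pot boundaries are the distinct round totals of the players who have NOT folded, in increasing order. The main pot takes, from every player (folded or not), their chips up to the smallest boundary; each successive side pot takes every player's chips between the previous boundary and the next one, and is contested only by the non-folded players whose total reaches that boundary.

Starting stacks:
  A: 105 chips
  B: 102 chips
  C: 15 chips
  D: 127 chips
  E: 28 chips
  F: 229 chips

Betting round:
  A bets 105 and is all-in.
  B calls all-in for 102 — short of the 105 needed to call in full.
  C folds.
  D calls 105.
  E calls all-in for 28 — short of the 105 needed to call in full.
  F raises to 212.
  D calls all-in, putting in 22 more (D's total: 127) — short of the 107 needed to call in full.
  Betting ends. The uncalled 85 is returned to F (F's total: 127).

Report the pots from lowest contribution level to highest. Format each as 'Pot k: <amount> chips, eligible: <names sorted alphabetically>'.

Contributions (after 85 returned to F): A=105, B=102, D=127, E=28, F=127
Folded: C
Pot levels (distinct totals of non-folded players): 28, 102, 105, 127
Layer 1-28: 28 each from A, B, D, E, F = 28*5 = 140 chips; eligible A, B, D, E, F
Layer 29-102: 74 each from A, B, D, F = 74*4 = 296 chips; eligible A, B, D, F
Layer 103-105: 3 each from A, D, F = 3*3 = 9 chips; eligible A, D, F
Layer 106-127: 22 each from D, F = 22*2 = 44 chips; eligible D, F

Pot 1: 140 chips, eligible: A, B, D, E, F
Pot 2: 296 chips, eligible: A, B, D, F
Pot 3: 9 chips, eligible: A, D, F
Pot 4: 44 chips, eligible: D, F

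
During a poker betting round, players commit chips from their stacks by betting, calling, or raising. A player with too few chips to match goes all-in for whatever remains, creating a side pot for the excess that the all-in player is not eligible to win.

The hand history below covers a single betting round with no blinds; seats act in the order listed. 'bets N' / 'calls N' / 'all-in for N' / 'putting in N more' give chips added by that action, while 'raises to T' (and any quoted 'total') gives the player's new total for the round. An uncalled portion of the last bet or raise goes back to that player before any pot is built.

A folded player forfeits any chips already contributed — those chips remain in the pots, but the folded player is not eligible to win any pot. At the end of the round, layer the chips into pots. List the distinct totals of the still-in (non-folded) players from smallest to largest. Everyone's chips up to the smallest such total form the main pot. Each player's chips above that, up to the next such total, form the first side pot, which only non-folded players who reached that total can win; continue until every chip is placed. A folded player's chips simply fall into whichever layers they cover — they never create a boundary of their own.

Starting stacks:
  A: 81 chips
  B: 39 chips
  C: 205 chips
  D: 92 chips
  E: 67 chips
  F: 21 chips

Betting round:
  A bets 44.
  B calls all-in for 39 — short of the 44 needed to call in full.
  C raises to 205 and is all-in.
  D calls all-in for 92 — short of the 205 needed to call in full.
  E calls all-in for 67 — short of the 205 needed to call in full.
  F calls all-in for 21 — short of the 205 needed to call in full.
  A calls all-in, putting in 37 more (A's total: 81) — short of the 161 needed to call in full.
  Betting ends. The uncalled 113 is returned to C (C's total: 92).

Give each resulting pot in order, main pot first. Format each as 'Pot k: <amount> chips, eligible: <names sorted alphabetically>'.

Contributions (after 113 returned to C): A=81, B=39, C=92, D=92, E=67, F=21
Pot levels (distinct totals of non-folded players): 21, 39, 67, 81, 92
Layer 1-21: 21 each from A, B, C, D, E, F = 21*6 = 126 chips; eligible A, B, C, D, E, F
Layer 22-39: 18 each from A, B, C, D, E = 18*5 = 90 chips; eligible A, B, C, D, E
Layer 40-67: 28 each from A, C, D, E = 28*4 = 112 chips; eligible A, C, D, E
Layer 68-81: 14 each from A, C, D = 14*3 = 42 chips; eligible A, C, D
Layer 82-92: 11 each from C, D = 11*2 = 22 chips; eligible C, D

Pot 1: 126 chips, eligible: A, B, C, D, E, F
Pot 2: 90 chips, eligible: A, B, C, D, E
Pot 3: 112 chips, eligible: A, C, D, E
Pot 4: 42 chips, eligible: A, C, D
Pot 5: 22 chips, eligible: C, D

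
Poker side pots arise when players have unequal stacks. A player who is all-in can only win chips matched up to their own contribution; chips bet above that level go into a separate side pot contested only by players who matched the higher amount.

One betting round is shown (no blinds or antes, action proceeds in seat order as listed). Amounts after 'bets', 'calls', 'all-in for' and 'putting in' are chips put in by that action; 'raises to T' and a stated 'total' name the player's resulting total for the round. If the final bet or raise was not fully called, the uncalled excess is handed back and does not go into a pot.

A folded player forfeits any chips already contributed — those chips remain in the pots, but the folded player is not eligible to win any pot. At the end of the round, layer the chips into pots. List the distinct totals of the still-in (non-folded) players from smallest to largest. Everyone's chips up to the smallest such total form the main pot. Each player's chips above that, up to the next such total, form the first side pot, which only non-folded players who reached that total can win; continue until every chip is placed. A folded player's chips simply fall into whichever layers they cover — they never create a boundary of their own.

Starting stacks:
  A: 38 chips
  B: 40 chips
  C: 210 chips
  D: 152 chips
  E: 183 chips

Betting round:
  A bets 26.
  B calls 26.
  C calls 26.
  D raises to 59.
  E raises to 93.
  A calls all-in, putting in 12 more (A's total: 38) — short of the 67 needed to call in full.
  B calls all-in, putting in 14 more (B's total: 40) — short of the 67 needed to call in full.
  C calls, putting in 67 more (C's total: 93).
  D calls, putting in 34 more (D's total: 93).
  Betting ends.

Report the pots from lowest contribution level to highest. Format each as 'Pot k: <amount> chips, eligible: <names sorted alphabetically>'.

Contributions: A=38, B=40, C=93, D=93, E=93
Pot levels (distinct totals of non-folded players): 38, 40, 93
Layer 1-38: 38 each from A, B, C, D, E = 38*5 = 190 chips; eligible A, B, C, D, E
Layer 39-40: 2 each from B, C, D, E = 2*4 = 8 chips; eligible B, C, D, E
Layer 41-93: 53 each from C, D, E = 53*3 = 159 chips; eligible C, D, E

Pot 1: 190 chips, eligible: A, B, C, D, E
Pot 2: 8 chips, eligible: B, C, D, E
Pot 3: 159 chips, eligible: C, D, E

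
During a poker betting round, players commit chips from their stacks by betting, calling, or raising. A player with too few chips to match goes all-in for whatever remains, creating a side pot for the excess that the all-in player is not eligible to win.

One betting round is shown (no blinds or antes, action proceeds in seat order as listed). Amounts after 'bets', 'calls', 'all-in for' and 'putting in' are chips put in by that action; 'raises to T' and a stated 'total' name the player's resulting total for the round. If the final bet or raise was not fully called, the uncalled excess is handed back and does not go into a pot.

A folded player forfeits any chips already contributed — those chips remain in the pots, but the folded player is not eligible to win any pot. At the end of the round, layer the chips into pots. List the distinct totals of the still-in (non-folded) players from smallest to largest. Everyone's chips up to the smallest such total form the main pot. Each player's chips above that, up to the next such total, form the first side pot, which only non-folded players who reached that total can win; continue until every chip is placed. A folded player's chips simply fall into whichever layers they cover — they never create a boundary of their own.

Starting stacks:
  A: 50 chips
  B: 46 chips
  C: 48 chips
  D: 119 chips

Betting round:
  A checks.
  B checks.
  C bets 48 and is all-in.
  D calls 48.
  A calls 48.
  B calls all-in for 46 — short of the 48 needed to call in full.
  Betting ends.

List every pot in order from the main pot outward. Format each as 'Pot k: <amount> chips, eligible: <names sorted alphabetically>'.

Pot 1: 184 chips, eligible: A, B, C, D
Pot 2: 6 chips, eligible: A, C, D

Derivation:
Contributions: A=48, B=46, C=48, D=48
Pot levels (distinct totals of non-folded players): 46, 48
Layer 1-46: 46 each from A, B, C, D = 46*4 = 184 chips; eligible A, B, C, D
Layer 47-48: 2 each from A, C, D = 2*3 = 6 chips; eligible A, C, D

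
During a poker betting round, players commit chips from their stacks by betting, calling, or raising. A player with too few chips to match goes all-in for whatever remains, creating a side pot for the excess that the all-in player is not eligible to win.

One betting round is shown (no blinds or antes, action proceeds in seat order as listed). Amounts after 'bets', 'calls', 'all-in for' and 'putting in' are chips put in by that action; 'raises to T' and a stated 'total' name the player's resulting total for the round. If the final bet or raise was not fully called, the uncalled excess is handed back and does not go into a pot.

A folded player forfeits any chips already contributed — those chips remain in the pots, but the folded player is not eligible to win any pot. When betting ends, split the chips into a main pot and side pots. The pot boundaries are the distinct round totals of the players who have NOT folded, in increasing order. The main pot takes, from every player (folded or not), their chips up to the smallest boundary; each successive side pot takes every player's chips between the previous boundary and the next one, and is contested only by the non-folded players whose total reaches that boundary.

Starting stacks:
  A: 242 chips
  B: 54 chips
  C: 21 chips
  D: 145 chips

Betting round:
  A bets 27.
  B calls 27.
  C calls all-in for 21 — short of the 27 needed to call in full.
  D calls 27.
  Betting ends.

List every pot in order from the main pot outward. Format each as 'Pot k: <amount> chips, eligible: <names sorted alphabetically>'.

Pot 1: 84 chips, eligible: A, B, C, D
Pot 2: 18 chips, eligible: A, B, D

Derivation:
Contributions: A=27, B=27, C=21, D=27
Pot levels (distinct totals of non-folded players): 21, 27
Layer 1-21: 21 each from A, B, C, D = 21*4 = 84 chips; eligible A, B, C, D
Layer 22-27: 6 each from A, B, D = 6*3 = 18 chips; eligible A, B, D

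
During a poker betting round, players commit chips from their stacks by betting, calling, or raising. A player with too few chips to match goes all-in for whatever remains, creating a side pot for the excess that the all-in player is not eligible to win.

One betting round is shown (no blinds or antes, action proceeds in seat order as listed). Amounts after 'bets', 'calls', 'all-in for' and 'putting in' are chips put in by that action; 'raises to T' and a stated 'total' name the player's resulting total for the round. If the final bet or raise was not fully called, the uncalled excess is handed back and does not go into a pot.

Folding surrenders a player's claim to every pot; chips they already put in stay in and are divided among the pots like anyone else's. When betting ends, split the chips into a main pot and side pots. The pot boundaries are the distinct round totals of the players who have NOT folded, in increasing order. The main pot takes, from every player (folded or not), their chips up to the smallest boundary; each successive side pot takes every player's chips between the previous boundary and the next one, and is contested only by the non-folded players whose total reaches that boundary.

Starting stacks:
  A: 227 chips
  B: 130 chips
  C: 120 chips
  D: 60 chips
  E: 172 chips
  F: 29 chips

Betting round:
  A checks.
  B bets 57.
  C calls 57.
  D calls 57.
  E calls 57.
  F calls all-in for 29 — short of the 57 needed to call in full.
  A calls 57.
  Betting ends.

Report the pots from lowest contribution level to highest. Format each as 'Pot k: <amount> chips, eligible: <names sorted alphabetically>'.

Contributions: A=57, B=57, C=57, D=57, E=57, F=29
Pot levels (distinct totals of non-folded players): 29, 57
Layer 1-29: 29 each from A, B, C, D, E, F = 29*6 = 174 chips; eligible A, B, C, D, E, F
Layer 30-57: 28 each from A, B, C, D, E = 28*5 = 140 chips; eligible A, B, C, D, E

Pot 1: 174 chips, eligible: A, B, C, D, E, F
Pot 2: 140 chips, eligible: A, B, C, D, E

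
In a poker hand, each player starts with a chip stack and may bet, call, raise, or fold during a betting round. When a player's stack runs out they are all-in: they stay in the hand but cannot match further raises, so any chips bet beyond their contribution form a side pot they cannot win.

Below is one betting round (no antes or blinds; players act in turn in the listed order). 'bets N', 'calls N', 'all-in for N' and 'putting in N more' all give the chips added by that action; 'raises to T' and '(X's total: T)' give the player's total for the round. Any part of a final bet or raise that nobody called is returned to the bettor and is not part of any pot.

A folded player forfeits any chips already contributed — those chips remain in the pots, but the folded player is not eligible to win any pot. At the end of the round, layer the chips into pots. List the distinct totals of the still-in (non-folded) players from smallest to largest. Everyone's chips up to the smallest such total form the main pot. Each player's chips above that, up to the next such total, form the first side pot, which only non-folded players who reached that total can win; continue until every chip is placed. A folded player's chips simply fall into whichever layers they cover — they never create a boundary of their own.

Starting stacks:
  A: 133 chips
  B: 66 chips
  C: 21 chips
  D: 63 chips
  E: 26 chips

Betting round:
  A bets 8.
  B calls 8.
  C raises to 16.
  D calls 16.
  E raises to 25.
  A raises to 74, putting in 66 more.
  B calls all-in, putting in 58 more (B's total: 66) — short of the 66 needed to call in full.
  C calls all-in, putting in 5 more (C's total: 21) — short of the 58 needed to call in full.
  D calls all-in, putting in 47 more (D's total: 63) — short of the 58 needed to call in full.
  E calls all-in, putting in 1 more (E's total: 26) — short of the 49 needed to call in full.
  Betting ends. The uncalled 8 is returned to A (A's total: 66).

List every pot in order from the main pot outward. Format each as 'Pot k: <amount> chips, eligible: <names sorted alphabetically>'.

Contributions (after 8 returned to A): A=66, B=66, C=21, D=63, E=26
Pot levels (distinct totals of non-folded players): 21, 26, 63, 66
Layer 1-21: 21 each from A, B, C, D, E = 21*5 = 105 chips; eligible A, B, C, D, E
Layer 22-26: 5 each from A, B, D, E = 5*4 = 20 chips; eligible A, B, D, E
Layer 27-63: 37 each from A, B, D = 37*3 = 111 chips; eligible A, B, D
Layer 64-66: 3 each from A, B = 3*2 = 6 chips; eligible A, B

Pot 1: 105 chips, eligible: A, B, C, D, E
Pot 2: 20 chips, eligible: A, B, D, E
Pot 3: 111 chips, eligible: A, B, D
Pot 4: 6 chips, eligible: A, B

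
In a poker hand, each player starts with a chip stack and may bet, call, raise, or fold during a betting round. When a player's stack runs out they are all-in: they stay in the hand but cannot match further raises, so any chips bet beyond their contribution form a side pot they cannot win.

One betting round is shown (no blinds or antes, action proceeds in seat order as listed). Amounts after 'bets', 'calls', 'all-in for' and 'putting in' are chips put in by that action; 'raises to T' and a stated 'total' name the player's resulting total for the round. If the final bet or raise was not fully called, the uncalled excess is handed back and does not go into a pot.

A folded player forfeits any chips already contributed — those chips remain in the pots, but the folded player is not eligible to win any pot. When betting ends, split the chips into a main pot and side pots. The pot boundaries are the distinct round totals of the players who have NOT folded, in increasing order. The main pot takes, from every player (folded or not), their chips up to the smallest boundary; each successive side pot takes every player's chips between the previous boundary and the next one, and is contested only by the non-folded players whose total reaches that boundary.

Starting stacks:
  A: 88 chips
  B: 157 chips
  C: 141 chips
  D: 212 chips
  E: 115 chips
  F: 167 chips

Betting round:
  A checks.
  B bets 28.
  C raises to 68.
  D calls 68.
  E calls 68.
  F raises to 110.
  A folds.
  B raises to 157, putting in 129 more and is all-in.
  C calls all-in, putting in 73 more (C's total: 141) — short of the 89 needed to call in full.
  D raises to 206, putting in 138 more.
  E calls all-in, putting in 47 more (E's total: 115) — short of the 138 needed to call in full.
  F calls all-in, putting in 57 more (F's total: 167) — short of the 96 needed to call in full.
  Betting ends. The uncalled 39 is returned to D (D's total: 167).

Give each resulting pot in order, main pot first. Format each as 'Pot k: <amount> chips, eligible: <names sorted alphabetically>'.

Pot 1: 575 chips, eligible: B, C, D, E, F
Pot 2: 104 chips, eligible: B, C, D, F
Pot 3: 48 chips, eligible: B, D, F
Pot 4: 20 chips, eligible: D, F

Derivation:
Contributions (after 39 returned to D): B=157, C=141, D=167, E=115, F=167
Folded: A
Pot levels (distinct totals of non-folded players): 115, 141, 157, 167
Layer 1-115: 115 each from B, C, D, E, F = 115*5 = 575 chips; eligible B, C, D, E, F
Layer 116-141: 26 each from B, C, D, F = 26*4 = 104 chips; eligible B, C, D, F
Layer 142-157: 16 each from B, D, F = 16*3 = 48 chips; eligible B, D, F
Layer 158-167: 10 each from D, F = 10*2 = 20 chips; eligible D, F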